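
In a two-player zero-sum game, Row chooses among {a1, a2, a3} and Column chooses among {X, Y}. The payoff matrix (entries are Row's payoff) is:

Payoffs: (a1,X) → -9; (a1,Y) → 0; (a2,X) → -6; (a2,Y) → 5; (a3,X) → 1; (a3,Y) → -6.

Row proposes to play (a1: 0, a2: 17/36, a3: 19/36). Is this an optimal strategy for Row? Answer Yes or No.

Against X this mix gives (17/36)·(-6) + (19/36)·1 = -83/36.
Against Y this mix gives (17/36)·5 + (19/36)·(-6) = -29/36.
Column will play X, holding Row to -83/36. Shifting weight toward the row that does better against X would raise this floor (the equalizing mix achieves -31/18 against both X and Y), so the proposed strategy is not optimal.

No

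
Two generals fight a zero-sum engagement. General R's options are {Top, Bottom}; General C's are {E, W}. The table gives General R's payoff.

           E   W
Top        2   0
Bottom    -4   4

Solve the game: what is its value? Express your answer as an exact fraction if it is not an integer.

4/5

Row minima: Top → 0, Bottom → -4; maximin = 0.
Column maxima: E → 2, W → 4; minimax = 2.
0 ≠ 2, so there is no saddle point; optimal play is mixed.
Let General R play Top with probability p. Expected payoff against E: 2p + (-4)(1−p) = 6p − 4; against W: 0p + 4(1−p) = −4p + 4.
Setting these equal: 6p − 4 = −4p + 4 ⇒ 10p = 8 ⇒ p = 4/5, and the value is (6)·(4/5) − 4 = 4/5.
For General C: with q = P(E), equating Top's and Bottom's payoffs gives 2q = −8q + 4 ⇒ q = 2/5.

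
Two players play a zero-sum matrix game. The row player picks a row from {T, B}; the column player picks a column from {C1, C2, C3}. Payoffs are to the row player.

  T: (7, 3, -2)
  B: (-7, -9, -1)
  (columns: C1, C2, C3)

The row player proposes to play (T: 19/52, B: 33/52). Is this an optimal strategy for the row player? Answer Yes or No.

Against C1 this mix gives (19/52)·7 + (33/52)·(-7) = -49/26.
Against C2 this mix gives (19/52)·3 + (33/52)·(-9) = -60/13.
Against C3 this mix gives (19/52)·(-2) + (33/52)·(-1) = -71/52.
The column player will play C2, holding the row player to -60/13. Shifting weight toward the row that does better against C2 would raise this floor (the equalizing mix achieves -21/13 against both C2 and C3), so the proposed strategy is not optimal.

No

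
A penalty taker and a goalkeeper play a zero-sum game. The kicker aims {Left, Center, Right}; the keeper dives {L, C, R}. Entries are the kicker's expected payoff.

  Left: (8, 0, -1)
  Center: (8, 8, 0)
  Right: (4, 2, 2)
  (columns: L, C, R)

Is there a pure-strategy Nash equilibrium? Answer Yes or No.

Row minima: Left → -1, Center → 0, Right → 2; maximin = 2.
Column maxima: L → 8, C → 8, R → 2; minimax = 2.
maximin = minimax = 2, so a saddle point exists.

Yes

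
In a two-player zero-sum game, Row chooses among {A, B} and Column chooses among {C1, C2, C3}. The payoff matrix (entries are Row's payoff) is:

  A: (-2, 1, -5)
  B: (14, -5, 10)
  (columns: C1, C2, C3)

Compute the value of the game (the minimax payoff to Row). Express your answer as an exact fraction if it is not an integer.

-5/7

Row minima: A → -5, B → -5; maximin = -5.
Column maxima: C1 → 14, C2 → 1, C3 → 10; minimax = 1.
-5 ≠ 1, so there is no saddle point; optimal play is mixed.
C1 is strictly dominated by C3 (it gives Row strictly more in every row), so Column never plays it.
On the remaining 2×2 (A, B vs C2, C3):
Let Row play A with probability p. Expected payoff against C2: 1p + (-5)(1−p) = 6p − 5; against C3: (-5)p + 10(1−p) = −15p + 10.
Setting these equal: 6p − 5 = −15p + 10 ⇒ 21p = 15 ⇒ p = 5/7, and the value is (6)·(5/7) − 5 = -5/7.
For Column: with q = P(C2), equating A's and B's payoffs gives 6q − 5 = −15q + 10 ⇒ q = 5/7.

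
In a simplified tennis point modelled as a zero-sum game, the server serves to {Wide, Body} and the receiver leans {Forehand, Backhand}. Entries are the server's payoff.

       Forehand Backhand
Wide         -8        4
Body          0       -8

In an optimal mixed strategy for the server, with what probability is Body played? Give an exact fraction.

3/5

Row minima: Wide → -8, Body → -8; maximin = -8.
Column maxima: Forehand → 0, Backhand → 4; minimax = 0.
-8 ≠ 0, so there is no saddle point; optimal play is mixed.
Let the server play Wide with probability p. Expected payoff against Forehand: (-8)p + 0(1−p) = −8p; against Backhand: 4p + (-8)(1−p) = 12p − 8.
Setting these equal: −8p = 12p − 8 ⇒ −20p = -8 ⇒ p = 2/5, and the value is (-8)·(2/5) = -16/5.
For the receiver: with q = P(Forehand), equating Wide's and Body's payoffs gives −12q + 4 = 8q − 8 ⇒ q = 3/5.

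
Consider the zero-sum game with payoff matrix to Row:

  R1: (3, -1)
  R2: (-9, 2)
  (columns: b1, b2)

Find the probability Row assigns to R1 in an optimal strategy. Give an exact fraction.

Row minima: R1 → -1, R2 → -9; maximin = -1.
Column maxima: b1 → 3, b2 → 2; minimax = 2.
-1 ≠ 2, so there is no saddle point; optimal play is mixed.
Let Row play R1 with probability p. Expected payoff against b1: 3p + (-9)(1−p) = 12p − 9; against b2: (-1)p + 2(1−p) = −3p + 2.
Setting these equal: 12p − 9 = −3p + 2 ⇒ 15p = 11 ⇒ p = 11/15, and the value is (12)·(11/15) − 9 = -1/5.
For Column: with q = P(b1), equating R1's and R2's payoffs gives 4q − 1 = −11q + 2 ⇒ q = 1/5.

11/15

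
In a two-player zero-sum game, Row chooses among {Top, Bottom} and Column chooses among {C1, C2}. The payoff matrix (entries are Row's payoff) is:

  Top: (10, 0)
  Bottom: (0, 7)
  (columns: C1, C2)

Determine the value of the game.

Row minima: Top → 0, Bottom → 0; maximin = 0.
Column maxima: C1 → 10, C2 → 7; minimax = 7.
0 ≠ 7, so there is no saddle point; optimal play is mixed.
Let Row play Top with probability p. Expected payoff against C1: 10p + 0(1−p) = 10p; against C2: 0p + 7(1−p) = −7p + 7.
Setting these equal: 10p = −7p + 7 ⇒ 17p = 7 ⇒ p = 7/17, and the value is (10)·(7/17) = 70/17.
For Column: with q = P(C1), equating Top's and Bottom's payoffs gives 10q = −7q + 7 ⇒ q = 7/17.

70/17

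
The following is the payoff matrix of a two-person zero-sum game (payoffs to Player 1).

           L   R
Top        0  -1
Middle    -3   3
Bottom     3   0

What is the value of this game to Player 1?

1

Row minima: Top → -1, Middle → -3, Bottom → 0; maximin = 0.
Column maxima: L → 3, R → 3; minimax = 3.
0 ≠ 3, so there is no saddle point; optimal play is mixed.
Top is strictly dominated by Bottom, so Player 1 never plays it.
On the remaining 2×2 (Middle, Bottom vs L, R):
Let Player 1 play Middle with probability p. Expected payoff against L: (-3)p + 3(1−p) = −6p + 3; against R: 3p + 0(1−p) = 3p.
Setting these equal: −6p + 3 = 3p ⇒ −9p = -3 ⇒ p = 1/3, and the value is (-6)·(1/3) + 3 = 1.
For Player 2: with q = P(L), equating Middle's and Bottom's payoffs gives −6q + 3 = 3q ⇒ q = 1/3.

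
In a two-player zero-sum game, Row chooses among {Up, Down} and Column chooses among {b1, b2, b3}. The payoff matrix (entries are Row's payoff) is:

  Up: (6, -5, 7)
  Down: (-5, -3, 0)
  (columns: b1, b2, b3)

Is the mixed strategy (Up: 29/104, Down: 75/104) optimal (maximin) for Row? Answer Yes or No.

No

Against b1 this mix gives (29/104)·6 + (75/104)·(-5) = -201/104.
Against b2 this mix gives (29/104)·(-5) + (75/104)·(-3) = -185/52.
Against b3 this mix gives (29/104)·7 + (75/104)·0 = 203/104.
Column will play b2, holding Row to -185/52. Shifting weight toward the row that does better against b2 would raise this floor (the equalizing mix achieves -43/13 against both b2 and b1), so the proposed strategy is not optimal.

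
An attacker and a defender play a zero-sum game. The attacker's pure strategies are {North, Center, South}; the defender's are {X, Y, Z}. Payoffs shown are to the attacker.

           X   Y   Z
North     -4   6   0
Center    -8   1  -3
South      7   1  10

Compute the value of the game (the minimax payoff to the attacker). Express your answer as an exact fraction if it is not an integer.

23/8

Row minima: North → -4, Center → -8, South → 1; maximin = 1.
Column maxima: X → 7, Y → 6, Z → 10; minimax = 6.
1 ≠ 6, so there is no saddle point; optimal play is mixed.
Center is strictly dominated by North, so the attacker never plays it.
Z is strictly dominated by X (it gives the attacker strictly more in every row), so the defender never plays it.
On the remaining 2×2 (North, South vs X, Y):
Let the attacker play North with probability p. Expected payoff against X: (-4)p + 7(1−p) = −11p + 7; against Y: 6p + 1(1−p) = 5p + 1.
Setting these equal: −11p + 7 = 5p + 1 ⇒ −16p = -6 ⇒ p = 3/8, and the value is (-11)·(3/8) + 7 = 23/8.
For the defender: with q = P(X), equating North's and South's payoffs gives −10q + 6 = 6q + 1 ⇒ q = 5/16.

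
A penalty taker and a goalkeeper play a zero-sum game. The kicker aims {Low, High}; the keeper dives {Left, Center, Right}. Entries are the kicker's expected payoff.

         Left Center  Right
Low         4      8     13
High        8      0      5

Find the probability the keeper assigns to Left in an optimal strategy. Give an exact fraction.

2/3

Row minima: Low → 4, High → 0; maximin = 4.
Column maxima: Left → 8, Center → 8, Right → 13; minimax = 8.
4 ≠ 8, so there is no saddle point; optimal play is mixed.
Right is strictly dominated by Center (it gives the kicker strictly more in every row), so the keeper never plays it.
On the remaining 2×2 (Low, High vs Left, Center):
Let the kicker play Low with probability p. Expected payoff against Left: 4p + 8(1−p) = −4p + 8; against Center: 8p + 0(1−p) = 8p.
Setting these equal: −4p + 8 = 8p ⇒ −12p = -8 ⇒ p = 2/3, and the value is (-4)·(2/3) + 8 = 16/3.
For the keeper: with q = P(Left), equating Low's and High's payoffs gives −4q + 8 = 8q ⇒ q = 2/3.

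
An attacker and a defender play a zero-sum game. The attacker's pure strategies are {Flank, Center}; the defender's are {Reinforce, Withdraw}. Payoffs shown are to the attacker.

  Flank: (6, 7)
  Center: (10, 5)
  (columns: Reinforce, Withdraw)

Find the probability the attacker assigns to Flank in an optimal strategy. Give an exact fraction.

5/6

Row minima: Flank → 6, Center → 5; maximin = 6.
Column maxima: Reinforce → 10, Withdraw → 7; minimax = 7.
6 ≠ 7, so there is no saddle point; optimal play is mixed.
Let the attacker play Flank with probability p. Expected payoff against Reinforce: 6p + 10(1−p) = −4p + 10; against Withdraw: 7p + 5(1−p) = 2p + 5.
Setting these equal: −4p + 10 = 2p + 5 ⇒ −6p = -5 ⇒ p = 5/6, and the value is (-4)·(5/6) + 10 = 20/3.
For the defender: with q = P(Reinforce), equating Flank's and Center's payoffs gives −q + 7 = 5q + 5 ⇒ q = 1/3.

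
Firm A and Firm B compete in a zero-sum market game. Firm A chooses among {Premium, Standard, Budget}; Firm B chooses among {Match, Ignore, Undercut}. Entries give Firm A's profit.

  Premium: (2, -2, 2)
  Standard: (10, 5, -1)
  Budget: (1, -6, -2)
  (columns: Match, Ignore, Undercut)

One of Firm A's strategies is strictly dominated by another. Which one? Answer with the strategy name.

Premium gives a strictly higher payoff than Budget against every column: 2 > 1, -2 > -6, 2 > -2.
So Budget is strictly dominated and Firm A never plays it.

Budget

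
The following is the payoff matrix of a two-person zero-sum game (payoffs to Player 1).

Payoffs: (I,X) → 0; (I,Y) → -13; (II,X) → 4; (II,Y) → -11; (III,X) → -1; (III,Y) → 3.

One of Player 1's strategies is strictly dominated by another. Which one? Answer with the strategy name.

II gives a strictly higher payoff than I against every column: 4 > 0, -11 > -13.
So I is strictly dominated and Player 1 never plays it.

I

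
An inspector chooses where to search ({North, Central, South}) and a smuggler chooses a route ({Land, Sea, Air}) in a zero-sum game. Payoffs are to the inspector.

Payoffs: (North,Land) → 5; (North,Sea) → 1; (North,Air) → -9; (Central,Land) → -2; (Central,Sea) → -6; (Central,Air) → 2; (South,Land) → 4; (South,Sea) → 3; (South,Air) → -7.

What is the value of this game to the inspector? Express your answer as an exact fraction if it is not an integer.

-2

Row minima: North → -9, Central → -6, South → -7; maximin = -6.
Column maxima: Land → 5, Sea → 3, Air → 2; minimax = 2.
-6 ≠ 2, so there is no saddle point; optimal play is mixed.
Land is strictly dominated by Sea (it gives the inspector strictly more in every row), so the smuggler never plays it.
With Land eliminated, North is strictly dominated by South (South gives the inspector strictly more in every remaining column), so the inspector never plays it.
On the remaining 2×2 (Central, South vs Sea, Air):
Let the inspector play Central with probability p. Expected payoff against Sea: (-6)p + 3(1−p) = −9p + 3; against Air: 2p + (-7)(1−p) = 9p − 7.
Setting these equal: −9p + 3 = 9p − 7 ⇒ −18p = -10 ⇒ p = 5/9, and the value is (-9)·(5/9) + 3 = -2.
For the smuggler: with q = P(Sea), equating Central's and South's payoffs gives −8q + 2 = 10q − 7 ⇒ q = 1/2.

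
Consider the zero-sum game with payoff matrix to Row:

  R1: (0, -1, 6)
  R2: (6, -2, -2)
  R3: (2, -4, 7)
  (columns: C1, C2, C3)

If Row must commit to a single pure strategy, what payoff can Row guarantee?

Row minima: R1 → -1, R2 → -2, R3 → -4.
The best of these is -1.

-1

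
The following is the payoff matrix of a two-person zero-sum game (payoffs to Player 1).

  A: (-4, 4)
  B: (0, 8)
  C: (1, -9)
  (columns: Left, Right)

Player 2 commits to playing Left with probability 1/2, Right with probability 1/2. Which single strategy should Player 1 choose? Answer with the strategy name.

Expected payoff of A: (1/2)·(-4) + (1/2)·4 = 0.
Expected payoff of B: (1/2)·0 + (1/2)·8 = 4.
Expected payoff of C: (1/2)·1 + (1/2)·(-9) = -4.
The largest is 4, so Player 1's best response is B.

B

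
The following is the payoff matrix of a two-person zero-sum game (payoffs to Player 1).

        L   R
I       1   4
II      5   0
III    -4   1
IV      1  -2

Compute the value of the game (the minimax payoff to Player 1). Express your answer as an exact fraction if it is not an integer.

5/2

Row minima: I → 1, II → 0, III → -4, IV → -2; maximin = 1.
Column maxima: L → 5, R → 4; minimax = 4.
1 ≠ 4, so there is no saddle point; optimal play is mixed.
III is strictly dominated by I, so Player 1 never plays it.
IV is strictly dominated by II, so Player 1 never plays it.
On the remaining 2×2 (I, II vs L, R):
Let Player 1 play I with probability p. Expected payoff against L: 1p + 5(1−p) = −4p + 5; against R: 4p + 0(1−p) = 4p.
Setting these equal: −4p + 5 = 4p ⇒ −8p = -5 ⇒ p = 5/8, and the value is (-4)·(5/8) + 5 = 5/2.
For Player 2: with q = P(L), equating I's and II's payoffs gives −3q + 4 = 5q ⇒ q = 1/2.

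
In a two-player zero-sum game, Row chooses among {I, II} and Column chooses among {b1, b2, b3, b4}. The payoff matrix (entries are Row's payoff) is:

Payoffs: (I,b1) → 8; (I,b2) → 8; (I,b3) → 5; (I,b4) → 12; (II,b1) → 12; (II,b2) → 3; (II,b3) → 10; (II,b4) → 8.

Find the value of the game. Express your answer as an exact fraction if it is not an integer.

13/2

Row minima: I → 5, II → 3; maximin = 5.
Column maxima: b1 → 12, b2 → 8, b3 → 10, b4 → 12; minimax = 8.
5 ≠ 8, so there is no saddle point; optimal play is mixed.
b1 is strictly dominated by b3 (it gives Row strictly more in every row), so Column never plays it.
b4 is strictly dominated by b2 (it gives Row strictly more in every row), so Column never plays it.
On the remaining 2×2 (I, II vs b2, b3):
Let Row play I with probability p. Expected payoff against b2: 8p + 3(1−p) = 5p + 3; against b3: 5p + 10(1−p) = −5p + 10.
Setting these equal: 5p + 3 = −5p + 10 ⇒ 10p = 7 ⇒ p = 7/10, and the value is (5)·(7/10) + 3 = 13/2.
For Column: with q = P(b2), equating I's and II's payoffs gives 3q + 5 = −7q + 10 ⇒ q = 1/2.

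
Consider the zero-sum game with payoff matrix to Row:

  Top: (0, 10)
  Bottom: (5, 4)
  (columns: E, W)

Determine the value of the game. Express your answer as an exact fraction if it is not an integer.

50/11

Row minima: Top → 0, Bottom → 4; maximin = 4.
Column maxima: E → 5, W → 10; minimax = 5.
4 ≠ 5, so there is no saddle point; optimal play is mixed.
Let Row play Top with probability p. Expected payoff against E: 0p + 5(1−p) = −5p + 5; against W: 10p + 4(1−p) = 6p + 4.
Setting these equal: −5p + 5 = 6p + 4 ⇒ −11p = -1 ⇒ p = 1/11, and the value is (-5)·(1/11) + 5 = 50/11.
For Column: with q = P(E), equating Top's and Bottom's payoffs gives −10q + 10 = q + 4 ⇒ q = 6/11.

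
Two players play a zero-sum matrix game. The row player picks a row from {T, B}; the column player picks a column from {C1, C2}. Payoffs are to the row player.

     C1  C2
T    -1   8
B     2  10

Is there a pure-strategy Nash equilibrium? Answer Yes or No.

Yes

Row minima: T → -1, B → 2; maximin = 2.
Column maxima: C1 → 2, C2 → 10; minimax = 2.
maximin = minimax = 2, so a saddle point exists.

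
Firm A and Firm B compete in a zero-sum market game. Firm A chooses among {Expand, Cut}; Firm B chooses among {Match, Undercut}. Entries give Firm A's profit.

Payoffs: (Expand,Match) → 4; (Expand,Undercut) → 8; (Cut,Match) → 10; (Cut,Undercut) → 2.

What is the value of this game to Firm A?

6

Row minima: Expand → 4, Cut → 2; maximin = 4.
Column maxima: Match → 10, Undercut → 8; minimax = 8.
4 ≠ 8, so there is no saddle point; optimal play is mixed.
Let Firm A play Expand with probability p. Expected payoff against Match: 4p + 10(1−p) = −6p + 10; against Undercut: 8p + 2(1−p) = 6p + 2.
Setting these equal: −6p + 10 = 6p + 2 ⇒ −12p = -8 ⇒ p = 2/3, and the value is (-6)·(2/3) + 10 = 6.
For Firm B: with q = P(Match), equating Expand's and Cut's payoffs gives −4q + 8 = 8q + 2 ⇒ q = 1/2.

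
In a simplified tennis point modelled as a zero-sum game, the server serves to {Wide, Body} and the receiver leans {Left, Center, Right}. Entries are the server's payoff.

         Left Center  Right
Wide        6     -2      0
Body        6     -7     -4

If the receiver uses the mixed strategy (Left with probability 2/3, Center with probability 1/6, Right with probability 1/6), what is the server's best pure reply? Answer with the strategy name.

Wide

Expected payoff of Wide: (2/3)·6 + (1/6)·(-2) + (1/6)·0 = 11/3.
Expected payoff of Body: (2/3)·6 + (1/6)·(-7) + (1/6)·(-4) = 13/6.
The largest is 11/3, so the server's best response is Wide.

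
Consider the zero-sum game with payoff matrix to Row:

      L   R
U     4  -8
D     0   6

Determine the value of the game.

4/3

Row minima: U → -8, D → 0; maximin = 0.
Column maxima: L → 4, R → 6; minimax = 4.
0 ≠ 4, so there is no saddle point; optimal play is mixed.
Let Row play U with probability p. Expected payoff against L: 4p + 0(1−p) = 4p; against R: (-8)p + 6(1−p) = −14p + 6.
Setting these equal: 4p = −14p + 6 ⇒ 18p = 6 ⇒ p = 1/3, and the value is (4)·(1/3) = 4/3.
For Column: with q = P(L), equating U's and D's payoffs gives 12q − 8 = −6q + 6 ⇒ q = 7/9.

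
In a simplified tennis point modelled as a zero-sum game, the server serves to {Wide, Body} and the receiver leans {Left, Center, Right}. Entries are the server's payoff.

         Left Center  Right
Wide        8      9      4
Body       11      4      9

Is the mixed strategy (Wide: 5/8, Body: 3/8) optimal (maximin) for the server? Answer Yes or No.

Against Left this mix gives (5/8)·8 + (3/8)·11 = 73/8.
Against Center this mix gives (5/8)·9 + (3/8)·4 = 57/8.
Against Right this mix gives (5/8)·4 + (3/8)·9 = 47/8.
The receiver will play Right, holding the server to 47/8. Shifting weight toward the row that does better against Right would raise this floor (the equalizing mix achieves 13/2 against both Right and Center), so the proposed strategy is not optimal.

No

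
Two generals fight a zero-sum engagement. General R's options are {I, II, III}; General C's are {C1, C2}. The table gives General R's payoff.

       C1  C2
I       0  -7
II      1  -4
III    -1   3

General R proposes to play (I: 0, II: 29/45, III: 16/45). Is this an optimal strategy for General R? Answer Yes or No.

Against C1 this mix gives (29/45)·1 + (16/45)·(-1) = 13/45.
Against C2 this mix gives (29/45)·(-4) + (16/45)·3 = -68/45.
General C will play C2, holding General R to -68/45. Shifting weight toward the row that does better against C2 would raise this floor (the equalizing mix achieves -1/9 against both C2 and C1), so the proposed strategy is not optimal.

No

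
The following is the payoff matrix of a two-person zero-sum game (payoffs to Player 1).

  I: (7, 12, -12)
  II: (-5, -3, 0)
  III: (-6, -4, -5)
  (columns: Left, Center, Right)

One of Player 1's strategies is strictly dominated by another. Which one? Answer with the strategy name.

II gives a strictly higher payoff than III against every column: -5 > -6, -3 > -4, 0 > -5.
So III is strictly dominated and Player 1 never plays it.

III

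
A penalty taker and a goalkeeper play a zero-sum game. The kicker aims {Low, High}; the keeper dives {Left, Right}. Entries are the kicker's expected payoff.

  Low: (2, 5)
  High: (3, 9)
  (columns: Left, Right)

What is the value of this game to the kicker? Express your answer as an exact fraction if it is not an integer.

Row minima: Low → 2, High → 3; maximin = 3.
Column maxima: Left → 3, Right → 9; minimax = 3.
Since maximin = minimax = 3, there is a saddle point and the value is 3.

3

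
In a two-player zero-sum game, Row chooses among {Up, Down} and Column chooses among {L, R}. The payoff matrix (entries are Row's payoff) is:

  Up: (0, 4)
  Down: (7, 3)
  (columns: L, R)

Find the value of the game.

7/2

Row minima: Up → 0, Down → 3; maximin = 3.
Column maxima: L → 7, R → 4; minimax = 4.
3 ≠ 4, so there is no saddle point; optimal play is mixed.
Let Row play Up with probability p. Expected payoff against L: 0p + 7(1−p) = −7p + 7; against R: 4p + 3(1−p) = p + 3.
Setting these equal: −7p + 7 = p + 3 ⇒ −8p = -4 ⇒ p = 1/2, and the value is (-7)·(1/2) + 7 = 7/2.
For Column: with q = P(L), equating Up's and Down's payoffs gives −4q + 4 = 4q + 3 ⇒ q = 1/8.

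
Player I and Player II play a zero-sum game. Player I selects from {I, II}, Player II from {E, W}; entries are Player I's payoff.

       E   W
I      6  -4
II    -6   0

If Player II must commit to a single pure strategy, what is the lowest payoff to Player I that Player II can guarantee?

0

Column maxima: E → 6, W → 0.
The smallest of these is 0.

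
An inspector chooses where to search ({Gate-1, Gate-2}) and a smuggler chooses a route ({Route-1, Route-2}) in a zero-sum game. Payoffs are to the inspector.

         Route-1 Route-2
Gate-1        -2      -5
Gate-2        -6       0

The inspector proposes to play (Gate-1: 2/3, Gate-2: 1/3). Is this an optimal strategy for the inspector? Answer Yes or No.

Yes

Against Route-1 this mix gives (2/3)·(-2) + (1/3)·(-6) = -10/3.
Against Route-2 this mix gives (2/3)·(-5) + (1/3)·0 = -10/3.
All of the smuggler's active replies (Route-1, Route-2) yield -10/3, and no column does worse for the inspector. The mix makes the smuggler indifferent and guarantees -10/3, so it is optimal.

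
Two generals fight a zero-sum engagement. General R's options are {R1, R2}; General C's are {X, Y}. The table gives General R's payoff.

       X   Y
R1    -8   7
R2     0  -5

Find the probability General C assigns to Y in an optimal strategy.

Row minima: R1 → -8, R2 → -5; maximin = -5.
Column maxima: X → 0, Y → 7; minimax = 0.
-5 ≠ 0, so there is no saddle point; optimal play is mixed.
Let General R play R1 with probability p. Expected payoff against X: (-8)p + 0(1−p) = −8p; against Y: 7p + (-5)(1−p) = 12p − 5.
Setting these equal: −8p = 12p − 5 ⇒ −20p = -5 ⇒ p = 1/4, and the value is (-8)·(1/4) = -2.
For General C: with q = P(X), equating R1's and R2's payoffs gives −15q + 7 = 5q − 5 ⇒ q = 3/5.

2/5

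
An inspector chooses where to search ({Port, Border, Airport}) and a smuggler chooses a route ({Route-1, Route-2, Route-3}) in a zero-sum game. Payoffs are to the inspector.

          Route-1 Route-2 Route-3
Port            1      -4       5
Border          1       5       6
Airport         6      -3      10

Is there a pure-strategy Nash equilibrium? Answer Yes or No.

Row minima: Port → -4, Border → 1, Airport → -3; maximin = 1.
Column maxima: Route-1 → 6, Route-2 → 5, Route-3 → 10; minimax = 5.
1 ≠ 5, so no pure-strategy equilibrium exists.

No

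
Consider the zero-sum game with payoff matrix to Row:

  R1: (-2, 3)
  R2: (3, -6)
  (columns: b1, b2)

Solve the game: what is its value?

-3/14

Row minima: R1 → -2, R2 → -6; maximin = -2.
Column maxima: b1 → 3, b2 → 3; minimax = 3.
-2 ≠ 3, so there is no saddle point; optimal play is mixed.
Let Row play R1 with probability p. Expected payoff against b1: (-2)p + 3(1−p) = −5p + 3; against b2: 3p + (-6)(1−p) = 9p − 6.
Setting these equal: −5p + 3 = 9p − 6 ⇒ −14p = -9 ⇒ p = 9/14, and the value is (-5)·(9/14) + 3 = -3/14.
For Column: with q = P(b1), equating R1's and R2's payoffs gives −5q + 3 = 9q − 6 ⇒ q = 9/14.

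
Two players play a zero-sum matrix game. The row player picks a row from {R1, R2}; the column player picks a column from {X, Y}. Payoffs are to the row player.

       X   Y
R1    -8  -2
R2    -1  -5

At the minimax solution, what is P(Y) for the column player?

7/10

Row minima: R1 → -8, R2 → -5; maximin = -5.
Column maxima: X → -1, Y → -2; minimax = -2.
-5 ≠ -2, so there is no saddle point; optimal play is mixed.
Let the row player play R1 with probability p. Expected payoff against X: (-8)p + (-1)(1−p) = −7p − 1; against Y: (-2)p + (-5)(1−p) = 3p − 5.
Setting these equal: −7p − 1 = 3p − 5 ⇒ −10p = -4 ⇒ p = 2/5, and the value is (-7)·(2/5) − 1 = -19/5.
For the column player: with q = P(X), equating R1's and R2's payoffs gives −6q − 2 = 4q − 5 ⇒ q = 3/10.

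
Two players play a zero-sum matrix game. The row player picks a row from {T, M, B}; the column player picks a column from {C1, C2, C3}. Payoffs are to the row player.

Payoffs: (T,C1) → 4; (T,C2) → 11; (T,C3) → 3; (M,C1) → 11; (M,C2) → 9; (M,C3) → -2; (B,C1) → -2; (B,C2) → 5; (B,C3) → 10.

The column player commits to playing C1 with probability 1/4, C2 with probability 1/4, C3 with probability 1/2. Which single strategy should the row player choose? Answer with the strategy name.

B

Expected payoff of T: (1/4)·4 + (1/4)·11 + (1/2)·3 = 21/4.
Expected payoff of M: (1/4)·11 + (1/4)·9 + (1/2)·(-2) = 4.
Expected payoff of B: (1/4)·(-2) + (1/4)·5 + (1/2)·10 = 23/4.
The largest is 23/4, so the row player's best response is B.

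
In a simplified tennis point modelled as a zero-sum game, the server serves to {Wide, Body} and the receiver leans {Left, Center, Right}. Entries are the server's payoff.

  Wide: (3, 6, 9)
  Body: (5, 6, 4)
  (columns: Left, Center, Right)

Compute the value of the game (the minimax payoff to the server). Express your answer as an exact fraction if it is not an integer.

33/7

Row minima: Wide → 3, Body → 4; maximin = 4.
Column maxima: Left → 5, Center → 6, Right → 9; minimax = 5.
4 ≠ 5, so there is no saddle point; optimal play is mixed.
Center is strictly dominated by Left (it gives the server strictly more in every row), so the receiver never plays it.
On the remaining 2×2 (Wide, Body vs Left, Right):
Let the server play Wide with probability p. Expected payoff against Left: 3p + 5(1−p) = −2p + 5; against Right: 9p + 4(1−p) = 5p + 4.
Setting these equal: −2p + 5 = 5p + 4 ⇒ −7p = -1 ⇒ p = 1/7, and the value is (-2)·(1/7) + 5 = 33/7.
For the receiver: with q = P(Left), equating Wide's and Body's payoffs gives −6q + 9 = q + 4 ⇒ q = 5/7.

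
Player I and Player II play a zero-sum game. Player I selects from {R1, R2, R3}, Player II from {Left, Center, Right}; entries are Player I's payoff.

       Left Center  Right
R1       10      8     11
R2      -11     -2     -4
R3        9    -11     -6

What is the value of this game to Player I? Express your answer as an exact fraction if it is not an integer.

Row minima: R1 → 8, R2 → -11, R3 → -11; maximin = 8.
Column maxima: Left → 10, Center → 8, Right → 11; minimax = 8.
Since maximin = minimax = 8, there is a saddle point and the value is 8.

8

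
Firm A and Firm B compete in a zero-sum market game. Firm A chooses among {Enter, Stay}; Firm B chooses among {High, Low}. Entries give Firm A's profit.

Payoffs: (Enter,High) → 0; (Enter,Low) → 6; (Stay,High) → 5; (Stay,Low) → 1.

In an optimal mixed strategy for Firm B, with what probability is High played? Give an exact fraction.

1/2

Row minima: Enter → 0, Stay → 1; maximin = 1.
Column maxima: High → 5, Low → 6; minimax = 5.
1 ≠ 5, so there is no saddle point; optimal play is mixed.
Let Firm A play Enter with probability p. Expected payoff against High: 0p + 5(1−p) = −5p + 5; against Low: 6p + 1(1−p) = 5p + 1.
Setting these equal: −5p + 5 = 5p + 1 ⇒ −10p = -4 ⇒ p = 2/5, and the value is (-5)·(2/5) + 5 = 3.
For Firm B: with q = P(High), equating Enter's and Stay's payoffs gives −6q + 6 = 4q + 1 ⇒ q = 1/2.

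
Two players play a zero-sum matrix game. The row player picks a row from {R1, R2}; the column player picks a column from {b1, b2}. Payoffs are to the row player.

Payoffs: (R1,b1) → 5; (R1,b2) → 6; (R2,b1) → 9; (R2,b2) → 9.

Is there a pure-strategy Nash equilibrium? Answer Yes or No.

Yes

Row minima: R1 → 5, R2 → 9; maximin = 9.
Column maxima: b1 → 9, b2 → 9; minimax = 9.
maximin = minimax = 9, so a saddle point exists.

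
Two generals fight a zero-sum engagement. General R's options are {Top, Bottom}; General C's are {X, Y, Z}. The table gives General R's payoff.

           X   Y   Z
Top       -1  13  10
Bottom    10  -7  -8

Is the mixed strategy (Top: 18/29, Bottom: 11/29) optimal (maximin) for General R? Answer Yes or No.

Against X this mix gives (18/29)·(-1) + (11/29)·10 = 92/29.
Against Y this mix gives (18/29)·13 + (11/29)·(-7) = 157/29.
Against Z this mix gives (18/29)·10 + (11/29)·(-8) = 92/29.
All of General C's active replies (X, Z) yield 92/29, and no column does worse for General R. The mix makes General C indifferent and guarantees 92/29, so it is optimal.

Yes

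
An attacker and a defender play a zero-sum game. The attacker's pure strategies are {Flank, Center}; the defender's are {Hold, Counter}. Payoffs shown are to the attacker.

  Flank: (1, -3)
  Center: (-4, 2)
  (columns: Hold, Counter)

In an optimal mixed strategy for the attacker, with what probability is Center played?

2/5

Row minima: Flank → -3, Center → -4; maximin = -3.
Column maxima: Hold → 1, Counter → 2; minimax = 1.
-3 ≠ 1, so there is no saddle point; optimal play is mixed.
Let the attacker play Flank with probability p. Expected payoff against Hold: 1p + (-4)(1−p) = 5p − 4; against Counter: (-3)p + 2(1−p) = −5p + 2.
Setting these equal: 5p − 4 = −5p + 2 ⇒ 10p = 6 ⇒ p = 3/5, and the value is (5)·(3/5) − 4 = -1.
For the defender: with q = P(Hold), equating Flank's and Center's payoffs gives 4q − 3 = −6q + 2 ⇒ q = 1/2.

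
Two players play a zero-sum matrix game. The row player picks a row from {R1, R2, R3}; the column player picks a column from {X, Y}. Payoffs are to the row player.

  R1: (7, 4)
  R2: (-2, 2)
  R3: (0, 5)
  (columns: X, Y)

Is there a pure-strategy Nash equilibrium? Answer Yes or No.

No

Row minima: R1 → 4, R2 → -2, R3 → 0; maximin = 4.
Column maxima: X → 7, Y → 5; minimax = 5.
4 ≠ 5, so no pure-strategy equilibrium exists.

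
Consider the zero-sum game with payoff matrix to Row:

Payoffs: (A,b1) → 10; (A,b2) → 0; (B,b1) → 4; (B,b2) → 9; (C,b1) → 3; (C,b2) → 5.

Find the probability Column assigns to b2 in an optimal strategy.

2/5

Row minima: A → 0, B → 4, C → 3; maximin = 4.
Column maxima: b1 → 10, b2 → 9; minimax = 9.
4 ≠ 9, so there is no saddle point; optimal play is mixed.
C is strictly dominated by B, so Row never plays it.
On the remaining 2×2 (A, B vs b1, b2):
Let Row play A with probability p. Expected payoff against b1: 10p + 4(1−p) = 6p + 4; against b2: 0p + 9(1−p) = −9p + 9.
Setting these equal: 6p + 4 = −9p + 9 ⇒ 15p = 5 ⇒ p = 1/3, and the value is (6)·(1/3) + 4 = 6.
For Column: with q = P(b1), equating A's and B's payoffs gives 10q = −5q + 9 ⇒ q = 3/5.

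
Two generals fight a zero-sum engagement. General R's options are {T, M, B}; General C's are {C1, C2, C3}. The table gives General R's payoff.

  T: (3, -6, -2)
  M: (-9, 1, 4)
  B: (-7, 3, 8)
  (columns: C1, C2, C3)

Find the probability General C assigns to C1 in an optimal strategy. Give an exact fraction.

Row minima: T → -6, M → -9, B → -7; maximin = -6.
Column maxima: C1 → 3, C2 → 3, C3 → 8; minimax = 3.
-6 ≠ 3, so there is no saddle point; optimal play is mixed.
M is strictly dominated by B, so General R never plays it.
C3 is strictly dominated by C2 (it gives General R strictly more in every row), so General C never plays it.
On the remaining 2×2 (T, B vs C1, C2):
Let General R play T with probability p. Expected payoff against C1: 3p + (-7)(1−p) = 10p − 7; against C2: (-6)p + 3(1−p) = −9p + 3.
Setting these equal: 10p − 7 = −9p + 3 ⇒ 19p = 10 ⇒ p = 10/19, and the value is (10)·(10/19) − 7 = -33/19.
For General C: with q = P(C1), equating T's and B's payoffs gives 9q − 6 = −10q + 3 ⇒ q = 9/19.

9/19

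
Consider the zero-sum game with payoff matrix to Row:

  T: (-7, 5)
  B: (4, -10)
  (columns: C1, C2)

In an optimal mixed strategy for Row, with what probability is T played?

Row minima: T → -7, B → -10; maximin = -7.
Column maxima: C1 → 4, C2 → 5; minimax = 4.
-7 ≠ 4, so there is no saddle point; optimal play is mixed.
Let Row play T with probability p. Expected payoff against C1: (-7)p + 4(1−p) = −11p + 4; against C2: 5p + (-10)(1−p) = 15p − 10.
Setting these equal: −11p + 4 = 15p − 10 ⇒ −26p = -14 ⇒ p = 7/13, and the value is (-11)·(7/13) + 4 = -25/13.
For Column: with q = P(C1), equating T's and B's payoffs gives −12q + 5 = 14q − 10 ⇒ q = 15/26.

7/13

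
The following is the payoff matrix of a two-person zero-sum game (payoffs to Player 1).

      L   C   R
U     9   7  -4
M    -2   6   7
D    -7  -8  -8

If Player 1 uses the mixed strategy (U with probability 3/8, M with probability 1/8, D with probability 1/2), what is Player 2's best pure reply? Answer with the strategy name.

R

If Player 2 plays L, Player 1's expected payoff is (3/8)·9 + (1/8)·(-2) + (1/2)·(-7) = -3/8.
If Player 2 plays C, Player 1's expected payoff is (3/8)·7 + (1/8)·6 + (1/2)·(-8) = -5/8.
If Player 2 plays R, Player 1's expected payoff is (3/8)·(-4) + (1/8)·7 + (1/2)·(-8) = -37/8.
Player 2 minimizes Player 1's payoff; the smallest is -37/8, so the best response is R.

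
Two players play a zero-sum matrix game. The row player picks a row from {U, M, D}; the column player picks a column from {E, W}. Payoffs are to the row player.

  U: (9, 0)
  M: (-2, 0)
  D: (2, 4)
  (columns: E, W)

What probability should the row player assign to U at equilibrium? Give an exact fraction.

Row minima: U → 0, M → -2, D → 2; maximin = 2.
Column maxima: E → 9, W → 4; minimax = 4.
2 ≠ 4, so there is no saddle point; optimal play is mixed.
M is strictly dominated by D, so the row player never plays it.
On the remaining 2×2 (U, D vs E, W):
Let the row player play U with probability p. Expected payoff against E: 9p + 2(1−p) = 7p + 2; against W: 0p + 4(1−p) = −4p + 4.
Setting these equal: 7p + 2 = −4p + 4 ⇒ 11p = 2 ⇒ p = 2/11, and the value is (7)·(2/11) + 2 = 36/11.
For the column player: with q = P(E), equating U's and D's payoffs gives 9q = −2q + 4 ⇒ q = 4/11.

2/11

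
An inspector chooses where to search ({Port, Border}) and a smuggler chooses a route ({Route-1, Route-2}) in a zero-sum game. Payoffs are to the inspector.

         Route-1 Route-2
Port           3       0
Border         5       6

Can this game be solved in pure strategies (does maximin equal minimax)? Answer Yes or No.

Yes

Row minima: Port → 0, Border → 5; maximin = 5.
Column maxima: Route-1 → 5, Route-2 → 6; minimax = 5.
maximin = minimax = 5, so a saddle point exists.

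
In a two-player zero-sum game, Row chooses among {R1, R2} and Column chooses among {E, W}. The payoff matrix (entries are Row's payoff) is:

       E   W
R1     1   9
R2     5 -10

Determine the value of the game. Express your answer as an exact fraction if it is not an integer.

55/23

Row minima: R1 → 1, R2 → -10; maximin = 1.
Column maxima: E → 5, W → 9; minimax = 5.
1 ≠ 5, so there is no saddle point; optimal play is mixed.
Let Row play R1 with probability p. Expected payoff against E: 1p + 5(1−p) = −4p + 5; against W: 9p + (-10)(1−p) = 19p − 10.
Setting these equal: −4p + 5 = 19p − 10 ⇒ −23p = -15 ⇒ p = 15/23, and the value is (-4)·(15/23) + 5 = 55/23.
For Column: with q = P(E), equating R1's and R2's payoffs gives −8q + 9 = 15q − 10 ⇒ q = 19/23.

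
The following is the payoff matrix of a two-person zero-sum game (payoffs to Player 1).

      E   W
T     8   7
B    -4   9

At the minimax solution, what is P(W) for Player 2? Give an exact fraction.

Row minima: T → 7, B → -4; maximin = 7.
Column maxima: E → 8, W → 9; minimax = 8.
7 ≠ 8, so there is no saddle point; optimal play is mixed.
Let Player 1 play T with probability p. Expected payoff against E: 8p + (-4)(1−p) = 12p − 4; against W: 7p + 9(1−p) = −2p + 9.
Setting these equal: 12p − 4 = −2p + 9 ⇒ 14p = 13 ⇒ p = 13/14, and the value is (12)·(13/14) − 4 = 50/7.
For Player 2: with q = P(E), equating T's and B's payoffs gives q + 7 = −13q + 9 ⇒ q = 1/7.

6/7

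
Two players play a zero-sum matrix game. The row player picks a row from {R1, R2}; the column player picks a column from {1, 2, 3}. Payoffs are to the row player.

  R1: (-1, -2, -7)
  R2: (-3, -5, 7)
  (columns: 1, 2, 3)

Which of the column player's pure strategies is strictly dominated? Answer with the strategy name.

1

2 holds the row player's payoff strictly below 1 in every row: -2 < -1, -5 < -3.
So 1 is strictly dominated for the column player.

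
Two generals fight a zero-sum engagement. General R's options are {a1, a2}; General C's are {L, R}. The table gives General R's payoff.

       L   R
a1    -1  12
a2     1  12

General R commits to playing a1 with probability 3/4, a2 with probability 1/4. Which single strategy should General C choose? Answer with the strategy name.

L

If General C plays L, General R's expected payoff is (3/4)·(-1) + (1/4)·1 = -1/2.
If General C plays R, General R's expected payoff is (3/4)·12 + (1/4)·12 = 12.
General C minimizes General R's payoff; the smallest is -1/2, so the best response is L.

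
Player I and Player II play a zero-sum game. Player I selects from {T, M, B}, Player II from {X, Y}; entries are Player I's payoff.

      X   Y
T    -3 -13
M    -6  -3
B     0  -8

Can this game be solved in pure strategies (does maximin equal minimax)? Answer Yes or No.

No

Row minima: T → -13, M → -6, B → -8; maximin = -6.
Column maxima: X → 0, Y → -3; minimax = -3.
-6 ≠ -3, so no pure-strategy equilibrium exists.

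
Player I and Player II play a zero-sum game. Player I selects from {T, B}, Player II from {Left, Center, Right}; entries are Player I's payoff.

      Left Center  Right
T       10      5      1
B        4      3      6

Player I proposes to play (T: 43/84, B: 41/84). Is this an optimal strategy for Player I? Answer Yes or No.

No

Against Left this mix gives (43/84)·10 + (41/84)·4 = 99/14.
Against Center this mix gives (43/84)·5 + (41/84)·3 = 169/42.
Against Right this mix gives (43/84)·1 + (41/84)·6 = 289/84.
Player II will play Right, holding Player I to 289/84. Shifting weight toward the row that does better against Right would raise this floor (the equalizing mix achieves 27/7 against both Right and Center), so the proposed strategy is not optimal.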